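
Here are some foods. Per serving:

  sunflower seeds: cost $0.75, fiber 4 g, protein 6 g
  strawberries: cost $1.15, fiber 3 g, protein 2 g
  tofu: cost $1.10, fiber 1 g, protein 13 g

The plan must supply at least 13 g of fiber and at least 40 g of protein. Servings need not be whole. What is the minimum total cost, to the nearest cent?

sunflower seeds only: max(13/4, 40/6) = 6.667 servings → $5.00.
strawberries only: max(13/3, 40/2) = 20 servings → $23.00.
tofu only: max(13/1, 40/13) = 13 servings → $14.30.
sunflower seeds + strawberries with both targets exact would need a negative amount; discard.
sunflower seeds + tofu with both tight: 2.804 servings and 1.783 servings → $4.06.
strawberries + tofu with both tight: 3.486 servings and 2.541 servings → $6.80.
The minimum over all feasible corners is $4.06.

$4.06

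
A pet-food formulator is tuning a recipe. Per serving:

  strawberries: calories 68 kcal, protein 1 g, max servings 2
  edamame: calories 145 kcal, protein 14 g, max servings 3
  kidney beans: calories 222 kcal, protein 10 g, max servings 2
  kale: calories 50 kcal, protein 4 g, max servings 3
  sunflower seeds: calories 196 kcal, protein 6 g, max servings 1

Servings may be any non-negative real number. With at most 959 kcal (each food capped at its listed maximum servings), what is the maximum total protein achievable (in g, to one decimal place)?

Protein per kcal: edamame 0.09655, kale 0.08, kidney beans 0.04505, sunflower seeds 0.03061, strawberries 0.01471.
Take 3 servings of edamame: uses 435 kcal, +42.0 g protein (running total 42.0 g).
Take 3 servings of kale: uses 150 kcal, +12.0 g protein (running total 54.0 g).
Take 1.685 servings of kidney beans: uses 374 kcal, +16.8 g protein (running total 70.8 g).
Greedy by best ratio exhausts the calories allowance optimally: 70.8 g.

70.8 g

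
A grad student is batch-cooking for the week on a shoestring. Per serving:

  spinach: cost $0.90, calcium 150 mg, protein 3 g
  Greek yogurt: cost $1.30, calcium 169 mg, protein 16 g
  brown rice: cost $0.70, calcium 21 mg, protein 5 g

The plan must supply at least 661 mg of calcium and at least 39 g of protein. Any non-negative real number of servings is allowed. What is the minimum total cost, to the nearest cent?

$4.55

spinach only: max(661/150, 39/3) = 13 servings → $11.70.
Greek yogurt only: max(661/169, 39/16) = 3.911 servings → $5.08.
brown rice only: max(661/21, 39/5) = 31.48 servings → $22.03.
spinach + Greek yogurt with both tight: 2.105 servings and 2.043 servings → $4.55.
spinach + brown rice with both tight: 3.619 servings and 5.629 servings → $7.20.
Greek yogurt + brown rice: intersection lies outside the first quadrant.
Cheapest feasible corner: $4.55.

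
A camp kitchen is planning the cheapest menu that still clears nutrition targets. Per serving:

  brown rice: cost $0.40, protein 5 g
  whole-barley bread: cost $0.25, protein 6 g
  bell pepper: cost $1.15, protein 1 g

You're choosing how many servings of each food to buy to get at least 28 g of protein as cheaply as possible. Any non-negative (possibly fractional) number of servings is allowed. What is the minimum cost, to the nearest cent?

$1.17

Cost per g of protein: whole-barley bread $0.0417, brown rice $0.0800, bell pepper $1.1500.
With no serving limits, use only whole-barley bread: 28 g / 6 g = 4.667 servings × $0.25 = $1.17.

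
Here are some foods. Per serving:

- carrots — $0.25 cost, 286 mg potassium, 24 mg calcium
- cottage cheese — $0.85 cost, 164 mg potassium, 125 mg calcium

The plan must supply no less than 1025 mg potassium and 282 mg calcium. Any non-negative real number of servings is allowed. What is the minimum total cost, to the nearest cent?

The cheapest plan sits at a corner of the feasible region — with two constraints it uses at most two foods.
carrots only: max(1025/286, 282/24) = 11.75 servings → $2.94.
cottage cheese only: max(1025/164, 282/125) = 6.25 servings → $5.31.
carrots + cottage cheese with both tight: 2.574 servings and 1.762 servings → $2.14.
So the least-cost plan costs $2.14.

$2.14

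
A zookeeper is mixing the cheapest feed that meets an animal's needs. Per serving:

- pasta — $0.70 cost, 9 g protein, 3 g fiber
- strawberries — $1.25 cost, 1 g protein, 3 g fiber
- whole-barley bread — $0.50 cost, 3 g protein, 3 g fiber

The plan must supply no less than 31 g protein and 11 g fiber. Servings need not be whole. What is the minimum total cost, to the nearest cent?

This is a tiny linear program; its minimum lies at a vertex of the feasible set. List the vertices and price them.
pasta only: max(31/9, 11/3) = 3.667 servings → $2.57.
strawberries only: max(31/1, 11/3) = 31 servings → $38.75.
whole-barley bread only: max(31/3, 11/3) = 10.33 servings → $5.17.
pasta + strawberries with both tight: 3.417 servings and 0.25 servings → $2.70.
pasta + whole-barley bread with both tight: 3.333 servings and 0.3333 servings → $2.50.
strawberries + whole-barley bread: the both-tight solution has a negative serving — not a feasible corner.
So the least-cost plan costs $2.50.

$2.50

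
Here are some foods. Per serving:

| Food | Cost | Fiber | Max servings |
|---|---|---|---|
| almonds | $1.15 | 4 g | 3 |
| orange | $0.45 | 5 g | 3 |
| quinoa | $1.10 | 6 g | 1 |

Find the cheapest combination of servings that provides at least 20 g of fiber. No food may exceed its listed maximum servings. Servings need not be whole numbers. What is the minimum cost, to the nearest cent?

Cost per g of fiber: orange $0.0900, quinoa $0.1833, almonds $0.2875.
Take 3 servings of orange: +15.0 g fiber for $1.35 (total $1.35, still need 5.0 g).
Take 0.8333 servings of quinoa: +5.0 g fiber for $0.92 (total $2.27, still need 0.0 g).
Greedy by cheapest-per-g is optimal for a single linear constraint, so the minimum cost is $2.27.

$2.27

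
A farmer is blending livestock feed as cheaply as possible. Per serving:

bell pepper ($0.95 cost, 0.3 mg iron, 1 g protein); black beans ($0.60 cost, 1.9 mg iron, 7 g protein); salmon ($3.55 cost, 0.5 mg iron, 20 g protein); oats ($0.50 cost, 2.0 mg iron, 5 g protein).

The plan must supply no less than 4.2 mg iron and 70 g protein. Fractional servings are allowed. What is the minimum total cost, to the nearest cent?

$6.00

For a min-cost LP with two ≥-constraints, a basic feasible solution has at most two positive variables.
bell pepper only: max(4.2/0.3, 70/1) = 70 servings → $66.50.
black beans only: max(4.2/1.9, 70/7) = 10 servings → $6.00.
salmon only: max(4.2/0.5, 70/20) = 8.4 servings → $29.82.
oats only: max(4.2/2.0, 70/5) = 14 servings → $7.00.
bell pepper + black beans: intersection lies outside the first quadrant.
bell pepper + salmon with both tight: 8.909 servings and 3.055 servings → $19.31.
bell pepper + oats: the both-tight solution has a negative serving — not a feasible corner.
black beans + salmon with both tight: 1.42 servings and 3.003 servings → $11.51.
black beans + oats: intersection lies outside the first quadrant.
salmon + oats with both tight: 3.173 servings and 1.307 servings → $11.92.
The minimum over all feasible corners is $6.00.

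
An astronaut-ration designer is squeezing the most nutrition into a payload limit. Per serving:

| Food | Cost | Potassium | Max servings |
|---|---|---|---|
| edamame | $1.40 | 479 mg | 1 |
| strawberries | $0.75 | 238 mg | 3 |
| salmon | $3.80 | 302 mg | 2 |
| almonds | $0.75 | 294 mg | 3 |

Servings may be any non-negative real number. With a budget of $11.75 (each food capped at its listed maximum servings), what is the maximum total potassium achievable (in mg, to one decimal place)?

Potassium per dollar: almonds 392, edamame 342.1, strawberries 317.3, salmon 79.47.
Take 3 servings of almonds: spends $2.25, +882.0 mg potassium (running total 882.0 mg).
Take 1 serving of edamame: spends $1.40, +479.0 mg potassium (running total 1361.0 mg).
Take 3 servings of strawberries: spends $2.25, +714.0 mg potassium (running total 2075.0 mg).
Take 1.539 servings of salmon: spends $5.85, +464.9 mg potassium (running total 2539.9 mg).
Greedy by best ratio exhausts the cost allowance optimally: 2539.9 mg.

2539.9 mg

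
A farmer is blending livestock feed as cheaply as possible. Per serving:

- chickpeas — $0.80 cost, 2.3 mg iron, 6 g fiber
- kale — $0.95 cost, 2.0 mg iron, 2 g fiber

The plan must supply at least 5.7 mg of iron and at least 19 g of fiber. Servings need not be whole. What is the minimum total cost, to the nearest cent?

$2.53

chickpeas only: max(5.7/2.3, 19/6) = 3.167 servings → $2.53.
kale only: max(5.7/2.0, 19/2) = 9.5 servings → $9.03.
chickpeas + kale: the both-tight solution has a negative serving — not a feasible corner.
Cheapest feasible corner: $2.53.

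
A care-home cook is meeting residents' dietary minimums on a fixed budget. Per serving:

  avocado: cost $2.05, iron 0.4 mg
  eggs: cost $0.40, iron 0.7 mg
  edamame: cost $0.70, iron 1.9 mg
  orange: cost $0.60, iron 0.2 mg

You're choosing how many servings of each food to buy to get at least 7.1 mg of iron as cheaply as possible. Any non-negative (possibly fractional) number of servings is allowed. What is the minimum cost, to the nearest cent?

Cost per mg of iron: edamame $0.3684, eggs $0.5714, orange $3.0000, avocado $5.1250.
With no serving limits, use only edamame: 7.1 mg / 1.9 mg = 3.737 servings × $0.70 = $2.62.

$2.62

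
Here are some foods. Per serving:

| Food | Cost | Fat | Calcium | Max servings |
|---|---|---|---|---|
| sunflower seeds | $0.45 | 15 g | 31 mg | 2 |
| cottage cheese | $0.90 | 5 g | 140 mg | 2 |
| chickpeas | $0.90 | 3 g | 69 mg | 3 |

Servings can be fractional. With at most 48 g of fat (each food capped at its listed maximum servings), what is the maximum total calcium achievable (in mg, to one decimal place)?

546.9 mg

Calcium per g fat: cottage cheese 28, chickpeas 23, sunflower seeds 2.067.
Take 2 servings of cottage cheese: uses 10 g fat, +280.0 mg calcium (running total 280.0 mg).
Take 3 servings of chickpeas: uses 9 g fat, +207.0 mg calcium (running total 487.0 mg).
Take 1.933 servings of sunflower seeds: uses 29 g fat, +59.9 mg calcium (running total 546.9 mg).
Filling greedily by calcium-per-g fat is optimal for one linear limit, giving 546.9 mg.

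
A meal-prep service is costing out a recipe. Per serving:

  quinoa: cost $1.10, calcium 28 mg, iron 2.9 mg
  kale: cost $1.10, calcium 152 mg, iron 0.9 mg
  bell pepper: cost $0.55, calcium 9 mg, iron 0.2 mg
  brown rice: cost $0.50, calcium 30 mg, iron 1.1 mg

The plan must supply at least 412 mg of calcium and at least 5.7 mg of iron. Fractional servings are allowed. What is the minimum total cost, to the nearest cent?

Check every corner: each single food scaled to meet both minima, and each pair solved so both constraints bind.
quinoa only: max(412/28, 5.7/2.9) = 14.71 servings → $16.19.
kale only: max(412/152, 5.7/0.9) = 6.333 servings → $6.97.
bell pepper only: max(412/9, 5.7/0.2) = 45.78 servings → $25.18.
brown rice only: max(412/30, 5.7/1.1) = 13.73 servings → $6.87.
quinoa + kale with both tight: 1.192 servings and 2.491 servings → $4.05.
quinoa + bell pepper: intersection lies outside the first quadrant.
quinoa + brown rice with both targets exact would need a negative amount; discard.
kale + bell pepper with both tight: 1.395 servings and 22.22 servings → $13.76.
kale + brown rice with both tight: 2.013 servings and 3.535 servings → $3.98.
bell pepper + brown rice: intersection lies outside the first quadrant.
So the least-cost plan costs $3.98.

$3.98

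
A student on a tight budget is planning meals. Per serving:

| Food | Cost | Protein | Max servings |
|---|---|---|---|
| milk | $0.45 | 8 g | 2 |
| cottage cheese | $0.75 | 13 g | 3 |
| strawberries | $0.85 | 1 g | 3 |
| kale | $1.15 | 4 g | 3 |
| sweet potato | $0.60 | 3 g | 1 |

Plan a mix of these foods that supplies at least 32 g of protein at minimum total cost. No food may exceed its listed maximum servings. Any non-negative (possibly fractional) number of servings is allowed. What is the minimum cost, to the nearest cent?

Cost per g of protein: milk $0.0563, cottage cheese $0.0577, sweet potato $0.2000, kale $0.2875, strawberries $0.8500.
Take 2 servings of milk: +16.0 g protein for $0.90 (total $0.90, still need 16.0 g).
Take 1.231 servings of cottage cheese: +16.0 g protein for $0.92 (total $1.82, still need 0.0 g).
Greedy by cheapest-per-g is optimal for a single linear constraint, so the minimum cost is $1.82.

$1.82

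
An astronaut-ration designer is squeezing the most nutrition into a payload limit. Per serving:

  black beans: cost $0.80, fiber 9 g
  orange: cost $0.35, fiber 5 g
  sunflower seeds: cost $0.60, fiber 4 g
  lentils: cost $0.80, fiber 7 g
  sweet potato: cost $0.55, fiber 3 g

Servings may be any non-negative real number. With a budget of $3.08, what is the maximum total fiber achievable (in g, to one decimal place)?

44.0 g

Fiber per dollar: orange 14.29, black beans 11.25, lentils 8.75, sunflower seeds 6.667, sweet potato 5.455.
With no serving limits, spend the whole cost allowance on orange: $3.08 / $0.35 × 5 g = 44.0 g.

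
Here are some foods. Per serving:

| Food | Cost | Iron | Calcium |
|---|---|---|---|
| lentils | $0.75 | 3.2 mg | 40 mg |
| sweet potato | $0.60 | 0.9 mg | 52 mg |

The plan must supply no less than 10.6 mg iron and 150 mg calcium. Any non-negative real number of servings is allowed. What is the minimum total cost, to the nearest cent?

The cheapest plan sits at a corner of the feasible region — with two constraints it uses at most two foods.
lentils only: max(10.6/3.2, 150/40) = 3.75 servings → $2.81.
sweet potato only: max(10.6/0.9, 150/52) = 11.78 servings → $7.07.
lentils + sweet potato with both tight: 3.192 servings and 0.4294 servings → $2.65.
Cheapest feasible corner: $2.65.

$2.65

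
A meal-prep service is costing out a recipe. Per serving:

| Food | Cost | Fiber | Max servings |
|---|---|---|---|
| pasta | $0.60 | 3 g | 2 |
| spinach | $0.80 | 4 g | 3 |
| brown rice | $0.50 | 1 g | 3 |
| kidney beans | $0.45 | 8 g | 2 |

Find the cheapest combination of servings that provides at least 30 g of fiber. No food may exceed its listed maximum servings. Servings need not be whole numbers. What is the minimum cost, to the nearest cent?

$3.70

Cost per g of fiber: kidney beans $0.0563, pasta $0.2000, spinach $0.2000, brown rice $0.5000.
Take 2 servings of kidney beans: +16.0 g fiber for $0.90 (total $0.90, still need 14.0 g).
Take 2 servings of pasta: +6.0 g fiber for $1.20 (total $2.10, still need 8.0 g).
Take 2 servings of spinach: +8.0 g fiber for $1.60 (total $3.70, still need 0.0 g).
Filling from the cheapest source first is optimal under one linear minimum: $3.70.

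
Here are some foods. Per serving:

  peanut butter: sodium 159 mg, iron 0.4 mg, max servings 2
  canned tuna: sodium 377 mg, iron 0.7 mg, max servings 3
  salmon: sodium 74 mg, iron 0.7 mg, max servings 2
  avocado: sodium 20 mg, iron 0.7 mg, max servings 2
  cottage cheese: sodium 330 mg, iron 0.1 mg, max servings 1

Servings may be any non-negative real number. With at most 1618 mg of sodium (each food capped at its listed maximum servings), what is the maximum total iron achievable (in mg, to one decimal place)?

5.7 mg

Iron per mg sodium: avocado 0.035, salmon 0.009459, peanut butter 0.002516, canned tuna 0.001857, cottage cheese 0.000303.
Take 2 servings of avocado: uses 40 mg sodium, +1.4 mg iron (running total 1.4 mg).
Take 2 servings of salmon: uses 148 mg sodium, +1.4 mg iron (running total 2.8 mg).
Take 2 servings of peanut butter: uses 318 mg sodium, +0.8 mg iron (running total 3.6 mg).
Take 2.95 servings of canned tuna: uses 1112 mg sodium, +2.1 mg iron (running total 5.7 mg).
Filling greedily by iron-per-mg sodium is optimal for one linear limit, giving 5.7 mg.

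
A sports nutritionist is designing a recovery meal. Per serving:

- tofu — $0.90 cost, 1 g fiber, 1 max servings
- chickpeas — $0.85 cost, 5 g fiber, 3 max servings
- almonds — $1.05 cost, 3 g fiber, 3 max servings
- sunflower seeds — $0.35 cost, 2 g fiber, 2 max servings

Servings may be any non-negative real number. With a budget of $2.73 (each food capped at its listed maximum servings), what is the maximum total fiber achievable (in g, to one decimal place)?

Fiber per dollar: chickpeas 5.882, sunflower seeds 5.714, almonds 2.857, tofu 1.111.
Take 3 servings of chickpeas: spends $2.55, +15.0 g fiber (running total 15.0 g).
Take 0.5143 servings of sunflower seeds: spends $0.18, +1.0 g fiber (running total 16.0 g).
Greedy by best ratio exhausts the cost allowance optimally: 16.0 g.

16.0 g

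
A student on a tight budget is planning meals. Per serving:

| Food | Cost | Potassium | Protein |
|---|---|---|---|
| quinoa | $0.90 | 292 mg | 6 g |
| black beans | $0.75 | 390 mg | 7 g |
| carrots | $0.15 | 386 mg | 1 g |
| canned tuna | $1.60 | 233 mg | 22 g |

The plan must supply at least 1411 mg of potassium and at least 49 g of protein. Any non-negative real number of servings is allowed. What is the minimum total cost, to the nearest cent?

An LP optimum is at a vertex; with two nutrient constraints at most two foods are used. Check each candidate.
quinoa only: max(1411/292, 49/6) = 8.167 servings → $7.35.
black beans only: max(1411/390, 49/7) = 7 servings → $5.25.
carrots only: max(1411/386, 49/1) = 49 servings → $7.35.
canned tuna only: max(1411/233, 49/22) = 6.056 servings → $9.69.
quinoa + black beans with both targets exact would need a negative amount; discard.
quinoa + carrots with both targets exact would need a negative amount; discard.
quinoa + canned tuna with both tight: 3.905 servings and 1.162 servings → $5.37.
black beans + carrots with both targets exact would need a negative amount; discard.
black beans + canned tuna with both tight: 2.824 servings and 1.329 servings → $4.24.
carrots + canned tuna with both tight: 2.376 servings and 2.119 servings → $3.75.
Cheapest feasible corner: $3.75.

$3.75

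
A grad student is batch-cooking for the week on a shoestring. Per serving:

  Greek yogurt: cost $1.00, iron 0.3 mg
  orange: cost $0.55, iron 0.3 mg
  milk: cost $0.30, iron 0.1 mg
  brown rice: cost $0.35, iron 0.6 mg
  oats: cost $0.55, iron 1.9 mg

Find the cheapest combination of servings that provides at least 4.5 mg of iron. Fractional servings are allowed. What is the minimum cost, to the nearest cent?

$1.30

Cost per mg of iron: oats $0.2895, brown rice $0.5833, orange $1.8333, milk $3.0000, Greek yogurt $3.3333.
With no serving limits, use only oats: 4.5 mg / 1.9 mg = 2.368 servings × $0.55 = $1.30.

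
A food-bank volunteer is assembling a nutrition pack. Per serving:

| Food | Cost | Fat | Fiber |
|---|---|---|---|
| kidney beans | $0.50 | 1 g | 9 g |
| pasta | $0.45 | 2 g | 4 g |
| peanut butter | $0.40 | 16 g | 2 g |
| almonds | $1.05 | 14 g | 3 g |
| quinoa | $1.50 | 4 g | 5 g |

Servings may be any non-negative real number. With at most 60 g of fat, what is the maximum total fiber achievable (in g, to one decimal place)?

Fiber per g fat: kidney beans 9, pasta 2, quinoa 1.25, almonds 0.2143, peanut butter 0.125.
With no serving limits, spend the whole fat allowance on kidney beans: 60 g / 1 g × 9 g = 540.0 g.

540.0 g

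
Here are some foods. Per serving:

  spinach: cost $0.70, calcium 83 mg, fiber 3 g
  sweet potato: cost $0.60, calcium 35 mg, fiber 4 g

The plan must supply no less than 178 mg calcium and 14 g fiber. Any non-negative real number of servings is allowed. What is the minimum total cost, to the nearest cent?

$2.34

Compare the cost at each extreme point of the feasible region.
spinach only: max(178/83, 14/3) = 4.667 servings → $3.27.
sweet potato only: max(178/35, 14/4) = 5.086 servings → $3.05.
spinach + sweet potato with both tight: 0.978 servings and 2.767 servings → $2.34.
Cheapest feasible corner: $2.34.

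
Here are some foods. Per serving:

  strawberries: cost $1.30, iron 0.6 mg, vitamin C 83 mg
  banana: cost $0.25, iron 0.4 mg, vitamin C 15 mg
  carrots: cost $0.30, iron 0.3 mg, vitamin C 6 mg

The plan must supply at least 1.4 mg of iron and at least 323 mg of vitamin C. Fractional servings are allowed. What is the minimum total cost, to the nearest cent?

$5.06

Compare the cost at each extreme point of the feasible region.
strawberries only: max(1.4/0.6, 323/83) = 3.892 servings → $5.06.
banana only: max(1.4/0.4, 323/15) = 21.53 servings → $5.38.
carrots only: max(1.4/0.3, 323/6) = 53.83 servings → $16.15.
strawberries + banana: intersection lies outside the first quadrant.
strawberries + carrots: the both-tight solution has a negative serving — not a feasible corner.
banana + carrots: intersection lies outside the first quadrant.
The minimum over all feasible corners is $5.06.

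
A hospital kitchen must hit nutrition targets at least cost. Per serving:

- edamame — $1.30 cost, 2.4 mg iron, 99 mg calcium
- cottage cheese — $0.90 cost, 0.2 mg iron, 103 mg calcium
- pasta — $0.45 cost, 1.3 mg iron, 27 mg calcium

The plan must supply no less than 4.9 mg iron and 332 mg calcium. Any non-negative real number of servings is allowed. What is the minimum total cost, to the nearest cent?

Compare the cost at each extreme point of the feasible region.
edamame only: max(4.9/2.4, 332/99) = 3.354 servings → $4.36.
cottage cheese only: max(4.9/0.2, 332/103) = 24.5 servings → $22.05.
pasta only: max(4.9/1.3, 332/27) = 12.3 servings → $5.53.
edamame + cottage cheese with both tight: 1.927 servings and 1.371 servings → $3.74.
edamame + pasta: intersection lies outside the first quadrant.
cottage cheese + pasta with both tight: 2.329 servings and 3.411 servings → $3.63.
So the least-cost plan costs $3.63.

$3.63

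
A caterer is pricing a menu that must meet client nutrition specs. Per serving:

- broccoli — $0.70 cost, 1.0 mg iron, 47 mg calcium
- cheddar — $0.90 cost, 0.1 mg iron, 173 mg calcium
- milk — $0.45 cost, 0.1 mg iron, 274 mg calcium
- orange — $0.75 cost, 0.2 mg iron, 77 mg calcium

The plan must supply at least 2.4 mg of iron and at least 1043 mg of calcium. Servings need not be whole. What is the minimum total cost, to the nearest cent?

$2.99

Minimising a linear cost over {iron ≥ 2.4, calcium ≥ 1043, servings ≥ 0} — the optimum is at a vertex, using one or two foods.
broccoli only: max(2.4/1.0, 1043/47) = 22.19 servings → $15.53.
cheddar only: max(2.4/0.1, 1043/173) = 24 servings → $21.60.
milk only: max(2.4/0.1, 1043/274) = 24 servings → $10.80.
orange only: max(2.4/0.2, 1043/77) = 13.55 servings → $10.16.
broccoli + cheddar with both tight: 1.847 servings and 5.527 servings → $6.27.
broccoli + milk with both tight: 2.055 servings and 3.454 servings → $2.99.
broccoli + orange: the both-tight solution has a negative serving — not a feasible corner.
cheddar + milk: the both-tight solution has a negative serving — not a feasible corner.
cheddar + orange with both tight: 0.8848 servings and 11.56 servings → $9.46.
milk + orange with both tight: 0.5053 servings and 11.75 servings → $9.04.
Cheapest feasible corner: $2.99.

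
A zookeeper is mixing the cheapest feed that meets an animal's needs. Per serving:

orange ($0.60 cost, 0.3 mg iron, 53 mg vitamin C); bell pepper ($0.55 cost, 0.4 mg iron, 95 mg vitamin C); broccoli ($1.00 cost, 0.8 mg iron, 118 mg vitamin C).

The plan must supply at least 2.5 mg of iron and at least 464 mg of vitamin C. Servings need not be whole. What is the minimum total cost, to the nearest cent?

$3.26

Check every corner: each single food scaled to meet both minima, and each pair solved so both constraints bind.
orange only: max(2.5/0.3, 464/53) = 8.755 servings → $5.25.
bell pepper only: max(2.5/0.4, 464/95) = 6.25 servings → $3.44.
broccoli only: max(2.5/0.8, 464/118) = 3.932 servings → $3.93.
orange + bell pepper with both tight: 7.11 servings and 0.9178 servings → $4.77.
orange + broccoli with both targets exact would need a negative amount; discard.
bell pepper + broccoli with both tight: 2.646 servings and 1.802 servings → $3.26.
So the least-cost plan costs $3.26.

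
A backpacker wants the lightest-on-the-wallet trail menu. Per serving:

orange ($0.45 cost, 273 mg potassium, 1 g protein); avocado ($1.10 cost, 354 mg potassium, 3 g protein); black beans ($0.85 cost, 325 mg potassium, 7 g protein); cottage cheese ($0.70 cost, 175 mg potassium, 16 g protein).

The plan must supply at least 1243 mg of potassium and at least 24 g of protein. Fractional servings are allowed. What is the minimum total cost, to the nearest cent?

For a min-cost LP with two ≥-constraints, a basic feasible solution has at most two positive variables.
orange only: max(1243/273, 24/1) = 24 servings → $10.80.
avocado only: max(1243/354, 24/3) = 8 servings → $8.80.
black beans only: max(1243/325, 24/7) = 3.825 servings → $3.25.
cottage cheese only: max(1243/175, 24/16) = 7.103 servings → $4.97.
orange + avocado: intersection lies outside the first quadrant.
orange + black beans with both tight: 0.5681 servings and 3.347 servings → $3.10.
orange + cottage cheese with both tight: 3.741 servings and 1.266 servings → $2.57.
avocado + black beans with both tight: 0.5995 servings and 3.172 servings → $3.36.
avocado + cottage cheese with both tight: 3.053 servings and 0.9276 servings → $4.01.
black beans + cottage cheese: the both-tight solution has a negative serving — not a feasible corner.
The minimum over all feasible corners is $2.57.

$2.57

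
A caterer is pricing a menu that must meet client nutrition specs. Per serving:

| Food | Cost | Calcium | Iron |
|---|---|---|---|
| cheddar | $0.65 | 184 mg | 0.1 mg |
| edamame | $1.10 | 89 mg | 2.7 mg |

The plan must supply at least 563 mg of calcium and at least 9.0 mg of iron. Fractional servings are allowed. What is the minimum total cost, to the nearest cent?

$4.56

For a min-cost LP with two ≥-constraints, a basic feasible solution has at most two positive variables.
cheddar only: max(563/184, 9.0/0.1) = 90 servings → $58.50.
edamame only: max(563/89, 9.0/2.7) = 6.326 servings → $6.96.
cheddar + edamame with both tight: 1.474 servings and 3.279 servings → $4.56.
Cheapest feasible corner: $4.56.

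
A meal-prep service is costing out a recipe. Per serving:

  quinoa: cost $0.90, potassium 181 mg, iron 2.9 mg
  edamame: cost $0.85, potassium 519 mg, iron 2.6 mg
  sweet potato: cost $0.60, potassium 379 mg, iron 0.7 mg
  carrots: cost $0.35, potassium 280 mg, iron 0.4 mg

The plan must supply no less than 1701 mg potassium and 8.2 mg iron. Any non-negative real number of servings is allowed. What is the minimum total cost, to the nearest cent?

$2.75

For a min-cost LP with two ≥-constraints, a basic feasible solution has at most two positive variables.
quinoa only: max(1701/181, 8.2/2.9) = 9.398 servings → $8.46.
edamame only: max(1701/519, 8.2/2.6) = 3.277 servings → $2.79.
sweet potato only: max(1701/379, 8.2/0.7) = 11.71 servings → $7.03.
carrots only: max(1701/280, 8.2/0.4) = 20.5 servings → $7.17.
quinoa + edamame with both targets exact would need a negative amount; discard.
quinoa + sweet potato with both tight: 1.972 servings and 3.547 servings → $3.90.
quinoa + carrots with both tight: 2.184 servings and 4.663 servings → $3.60.
edamame + sweet potato with both tight: 3.082 servings and 0.2681 servings → $2.78.
edamame + carrots with both tight: 3.105 servings and 0.3205 servings → $2.75.
sweet potato + carrots with both targets exact would need a negative amount; discard.
The minimum over all feasible corners is $2.75.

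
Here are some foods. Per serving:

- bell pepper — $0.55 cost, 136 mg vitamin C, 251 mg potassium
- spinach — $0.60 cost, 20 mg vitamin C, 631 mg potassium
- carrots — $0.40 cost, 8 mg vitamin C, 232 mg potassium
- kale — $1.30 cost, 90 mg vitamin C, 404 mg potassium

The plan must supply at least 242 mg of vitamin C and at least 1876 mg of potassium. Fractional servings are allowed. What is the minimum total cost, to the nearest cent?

$2.23

bell pepper only: max(242/136, 1876/251) = 7.474 servings → $4.11.
spinach only: max(242/20, 1876/631) = 12.1 servings → $7.26.
carrots only: max(242/8, 1876/232) = 30.25 servings → $12.10.
kale only: max(242/90, 1876/404) = 4.644 servings → $6.04.
bell pepper + spinach with both tight: 1.426 servings and 2.406 servings → $2.23.
bell pepper + carrots with both tight: 1.392 servings and 6.58 servings → $3.40.
bell pepper + kale with both targets exact would need a negative amount; discard.
spinach + carrots with both targets exact would need a negative amount; discard.
spinach + kale with both tight: 1.459 servings and 2.365 servings → $3.95.
carrots + kale with both tight: 4.027 servings and 2.331 servings → $4.64.
The minimum over all feasible corners is $2.23.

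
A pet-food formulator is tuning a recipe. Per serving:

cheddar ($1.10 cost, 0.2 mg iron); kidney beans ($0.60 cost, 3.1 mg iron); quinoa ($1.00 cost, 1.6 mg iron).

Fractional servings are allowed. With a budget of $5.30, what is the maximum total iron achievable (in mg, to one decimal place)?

Iron per dollar: kidney beans 5.167, quinoa 1.6, cheddar 0.1818.
With no serving limits, spend the whole cost allowance on kidney beans: $5.30 / $0.60 × 3.1 mg = 27.4 mg.

27.4 mg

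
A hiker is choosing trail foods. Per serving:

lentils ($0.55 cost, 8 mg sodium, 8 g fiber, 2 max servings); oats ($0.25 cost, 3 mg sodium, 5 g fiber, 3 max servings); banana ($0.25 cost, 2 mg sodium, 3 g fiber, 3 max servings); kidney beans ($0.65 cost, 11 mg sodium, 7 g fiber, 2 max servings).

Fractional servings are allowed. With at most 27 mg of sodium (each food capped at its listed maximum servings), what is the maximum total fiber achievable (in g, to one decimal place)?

36.0 g

Fiber per mg sodium: oats 1.667, banana 1.5, lentils 1, kidney beans 0.6364.
Take 3 servings of oats: uses 9 mg sodium, +15.0 g fiber (running total 15.0 g).
Take 3 servings of banana: uses 6 mg sodium, +9.0 g fiber (running total 24.0 g).
Take 1.5 servings of lentils: uses 12 mg sodium, +12.0 g fiber (running total 36.0 g).
Filling greedily by fiber-per-mg sodium is optimal for one linear limit, giving 36.0 g.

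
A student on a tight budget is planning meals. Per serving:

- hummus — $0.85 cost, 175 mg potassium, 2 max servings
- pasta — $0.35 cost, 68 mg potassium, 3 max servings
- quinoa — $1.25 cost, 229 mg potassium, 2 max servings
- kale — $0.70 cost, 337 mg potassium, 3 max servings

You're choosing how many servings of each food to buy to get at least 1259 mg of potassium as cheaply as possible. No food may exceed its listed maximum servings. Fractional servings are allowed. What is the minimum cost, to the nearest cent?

$3.30

Cost per mg of potassium: kale $0.0021, hummus $0.0049, pasta $0.0051, quinoa $0.0055.
Take 3 servings of kale: +1011.0 mg potassium for $2.10 (total $2.10, still need 248.0 mg).
Take 1.417 servings of hummus: +248.0 mg potassium for $1.20 (total $3.30, still need 0.0 mg).
Greedy by cheapest-per-mg is optimal for a single linear constraint, so the minimum cost is $3.30.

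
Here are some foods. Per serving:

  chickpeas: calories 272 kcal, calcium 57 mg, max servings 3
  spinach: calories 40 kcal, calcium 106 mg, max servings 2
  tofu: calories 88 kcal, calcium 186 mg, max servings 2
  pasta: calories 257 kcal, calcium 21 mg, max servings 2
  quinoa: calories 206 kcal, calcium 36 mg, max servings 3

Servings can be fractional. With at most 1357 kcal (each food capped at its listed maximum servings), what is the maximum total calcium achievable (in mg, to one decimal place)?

804.8 mg

Calcium per kcal: spinach 2.65, tofu 2.114, chickpeas 0.2096, quinoa 0.1748, pasta 0.08171.
Take 2 servings of spinach: uses 80 kcal, +212.0 mg calcium (running total 212.0 mg).
Take 2 servings of tofu: uses 176 kcal, +372.0 mg calcium (running total 584.0 mg).
Take 3 servings of chickpeas: uses 816 kcal, +171.0 mg calcium (running total 755.0 mg).
Take 1.383 servings of quinoa: uses 285 kcal, +49.8 mg calcium (running total 804.8 mg).
Greedy by best ratio exhausts the calories allowance optimally: 804.8 mg.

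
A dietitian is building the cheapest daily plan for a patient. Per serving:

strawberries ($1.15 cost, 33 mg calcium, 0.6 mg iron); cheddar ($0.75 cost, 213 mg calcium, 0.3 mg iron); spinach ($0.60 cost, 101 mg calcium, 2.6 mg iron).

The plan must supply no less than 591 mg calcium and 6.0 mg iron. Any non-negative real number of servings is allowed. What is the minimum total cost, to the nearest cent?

$2.59

Compare the cost at each extreme point of the feasible region.
strawberries only: max(591/33, 6.0/0.6) = 17.91 servings → $20.60.
cheddar only: max(591/213, 6.0/0.3) = 20 servings → $15.00.
spinach only: max(591/101, 6.0/2.6) = 5.851 servings → $3.51.
strawberries + cheddar with both tight: 9.336 servings and 1.328 servings → $11.73.
strawberries + spinach: the both-tight solution has a negative serving — not a feasible corner.
cheddar + spinach with both tight: 1.778 servings and 2.103 servings → $2.59.
So the least-cost plan costs $2.59.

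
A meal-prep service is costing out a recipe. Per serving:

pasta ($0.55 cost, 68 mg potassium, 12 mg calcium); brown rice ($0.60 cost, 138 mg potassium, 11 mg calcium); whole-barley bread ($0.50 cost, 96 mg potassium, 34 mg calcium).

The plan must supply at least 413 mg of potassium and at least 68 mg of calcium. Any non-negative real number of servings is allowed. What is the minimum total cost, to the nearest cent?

$1.91

An LP optimum is at a vertex; with two nutrient constraints at most two foods are used. Check each candidate.
pasta only: max(413/68, 68/12) = 6.074 servings → $3.34.
brown rice only: max(413/138, 68/11) = 6.182 servings → $3.71.
whole-barley bread only: max(413/96, 68/34) = 4.302 servings → $2.15.
pasta + brown rice with both tight: 5.331 servings and 0.3656 servings → $3.15.
pasta + whole-barley bread with both targets exact would need a negative amount; discard.
brown rice + whole-barley bread with both tight: 2.067 servings and 1.331 servings → $1.91.
Cheapest feasible corner: $1.91.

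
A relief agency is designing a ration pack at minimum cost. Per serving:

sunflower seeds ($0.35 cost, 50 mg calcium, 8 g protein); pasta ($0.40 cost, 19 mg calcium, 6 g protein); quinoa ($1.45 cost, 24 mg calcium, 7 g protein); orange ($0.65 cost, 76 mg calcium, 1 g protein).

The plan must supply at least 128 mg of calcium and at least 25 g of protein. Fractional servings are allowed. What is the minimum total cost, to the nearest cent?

This is a tiny linear program; its minimum lies at a vertex of the feasible set. List the vertices and price them.
sunflower seeds only: max(128/50, 25/8) = 3.125 servings → $1.09.
pasta only: max(128/19, 25/6) = 6.737 servings → $2.69.
quinoa only: max(128/24, 25/7) = 5.333 servings → $7.73.
orange only: max(128/76, 25/1) = 25 servings → $16.25.
sunflower seeds + pasta with both tight: 1.98 servings and 1.527 servings → $1.30.
sunflower seeds + quinoa with both tight: 1.873 servings and 1.43 servings → $2.73.
sunflower seeds + orange: the both-tight solution has a negative serving — not a feasible corner.
pasta + quinoa: the both-tight solution has a negative serving — not a feasible corner.
pasta + orange with both tight: 4.055 servings and 0.6705 servings → $2.06.
quinoa + orange with both tight: 3.488 servings and 0.5827 servings → $5.44.
So the least-cost plan costs $1.09.

$1.09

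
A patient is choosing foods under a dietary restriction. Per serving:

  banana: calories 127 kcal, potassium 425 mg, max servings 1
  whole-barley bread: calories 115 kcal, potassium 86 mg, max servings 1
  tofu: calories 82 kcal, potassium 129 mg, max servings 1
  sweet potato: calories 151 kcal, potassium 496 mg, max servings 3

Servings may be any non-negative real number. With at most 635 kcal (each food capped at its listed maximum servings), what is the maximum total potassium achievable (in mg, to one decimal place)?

1999.5 mg

Potassium per kcal: banana 3.346, sweet potato 3.285, tofu 1.573, whole-barley bread 0.7478.
Take 1 serving of banana: uses 127 kcal, +425.0 mg potassium (running total 425.0 mg).
Take 3 servings of sweet potato: uses 453 kcal, +1488.0 mg potassium (running total 1913.0 mg).
Take 0.6707 servings of tofu: uses 55 kcal, +86.5 mg potassium (running total 1999.5 mg).
Greedy by best ratio exhausts the calories allowance optimally: 1999.5 mg.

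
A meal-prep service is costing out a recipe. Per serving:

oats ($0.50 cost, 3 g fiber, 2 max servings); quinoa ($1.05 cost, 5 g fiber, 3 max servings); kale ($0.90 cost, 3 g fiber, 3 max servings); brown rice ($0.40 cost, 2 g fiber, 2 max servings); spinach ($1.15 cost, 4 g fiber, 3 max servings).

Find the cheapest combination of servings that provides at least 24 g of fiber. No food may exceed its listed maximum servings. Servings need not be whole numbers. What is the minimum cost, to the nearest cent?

Cost per g of fiber: oats $0.1667, brown rice $0.2000, quinoa $0.2100, spinach $0.2875, kale $0.3000.
Take 2 servings of oats: +6.0 g fiber for $1.00 (total $1.00, still need 18.0 g).
Take 2 servings of brown rice: +4.0 g fiber for $0.80 (total $1.80, still need 14.0 g).
Take 2.8 servings of quinoa: +14.0 g fiber for $2.94 (total $4.74, still need 0.0 g).
Filling from the cheapest source first is optimal under one linear minimum: $4.74.

$4.74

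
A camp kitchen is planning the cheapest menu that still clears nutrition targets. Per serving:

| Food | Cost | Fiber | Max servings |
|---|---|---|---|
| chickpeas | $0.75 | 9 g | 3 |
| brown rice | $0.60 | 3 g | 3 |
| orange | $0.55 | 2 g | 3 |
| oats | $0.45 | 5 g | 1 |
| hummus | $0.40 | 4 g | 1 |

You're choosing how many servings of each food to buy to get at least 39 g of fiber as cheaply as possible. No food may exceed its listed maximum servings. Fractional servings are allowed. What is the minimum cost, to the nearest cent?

Cost per g of fiber: chickpeas $0.0833, oats $0.0900, hummus $0.1000, brown rice $0.2000, orange $0.2750.
Take 3 servings of chickpeas: +27.0 g fiber for $2.25 (total $2.25, still need 12.0 g).
Take 1 serving of oats: +5.0 g fiber for $0.45 (total $2.70, still need 7.0 g).
Take 1 serving of hummus: +4.0 g fiber for $0.40 (total $3.10, still need 3.0 g).
Take 1 serving of brown rice: +3.0 g fiber for $0.60 (total $3.70, still need 0.0 g).
Filling from the cheapest source first is optimal under one linear minimum: $3.70.

$3.70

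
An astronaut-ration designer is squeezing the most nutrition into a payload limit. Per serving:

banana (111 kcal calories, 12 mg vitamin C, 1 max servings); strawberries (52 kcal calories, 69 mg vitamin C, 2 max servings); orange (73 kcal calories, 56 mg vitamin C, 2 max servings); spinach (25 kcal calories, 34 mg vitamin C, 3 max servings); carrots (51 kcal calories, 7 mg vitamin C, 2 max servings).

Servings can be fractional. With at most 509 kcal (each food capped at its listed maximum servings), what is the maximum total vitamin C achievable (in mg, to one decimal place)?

Vitamin C per kcal: spinach 1.36, strawberries 1.327, orange 0.7671, carrots 0.1373, banana 0.1081.
Take 3 servings of spinach: uses 75 kcal, +102.0 mg vitamin C (running total 102.0 mg).
Take 2 servings of strawberries: uses 104 kcal, +138.0 mg vitamin C (running total 240.0 mg).
Take 2 servings of orange: uses 146 kcal, +112.0 mg vitamin C (running total 352.0 mg).
Take 2 servings of carrots: uses 102 kcal, +14.0 mg vitamin C (running total 366.0 mg).
Take 0.7387 servings of banana: uses 82 kcal, +8.9 mg vitamin C (running total 374.9 mg).
Greedy by best ratio exhausts the calories allowance optimally: 374.9 mg.

374.9 mg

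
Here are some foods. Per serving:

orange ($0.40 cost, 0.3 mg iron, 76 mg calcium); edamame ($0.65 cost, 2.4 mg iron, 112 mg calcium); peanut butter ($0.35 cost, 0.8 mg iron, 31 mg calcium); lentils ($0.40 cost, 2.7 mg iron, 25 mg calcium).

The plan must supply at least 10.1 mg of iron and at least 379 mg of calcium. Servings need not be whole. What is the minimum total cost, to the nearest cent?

$2.43

This is a tiny linear program; its minimum lies at a vertex of the feasible set. List the vertices and price them.
orange only: max(10.1/0.3, 379/76) = 33.67 servings → $13.47.
edamame only: max(10.1/2.4, 379/112) = 4.208 servings → $2.74.
peanut butter only: max(10.1/0.8, 379/31) = 12.62 servings → $4.42.
lentils only: max(10.1/2.7, 379/25) = 15.16 servings → $6.06.
orange + edamame: the both-tight solution has a negative serving — not a feasible corner.
orange + peanut butter with both targets exact would need a negative amount; discard.
orange + lentils with both tight: 3.899 servings and 3.308 servings → $2.88.
edamame + peanut butter with both targets exact would need a negative amount; discard.
edamame + lentils with both tight: 3.18 servings and 0.9142 servings → $2.43.
peanut butter + lentils with both tight: 12.1 servings and 0.1554 servings → $4.30.
The minimum over all feasible corners is $2.43.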